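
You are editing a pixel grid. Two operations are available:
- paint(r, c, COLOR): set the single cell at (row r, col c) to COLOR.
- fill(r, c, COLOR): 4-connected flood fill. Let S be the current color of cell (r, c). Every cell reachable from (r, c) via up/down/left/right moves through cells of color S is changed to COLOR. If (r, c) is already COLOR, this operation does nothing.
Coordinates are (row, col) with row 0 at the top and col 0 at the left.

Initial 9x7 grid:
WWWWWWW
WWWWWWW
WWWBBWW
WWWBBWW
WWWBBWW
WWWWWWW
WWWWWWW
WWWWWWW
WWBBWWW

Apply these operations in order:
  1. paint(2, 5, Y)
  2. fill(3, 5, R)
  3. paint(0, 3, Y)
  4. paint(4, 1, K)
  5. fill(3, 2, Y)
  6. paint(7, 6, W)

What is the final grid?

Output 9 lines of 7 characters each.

After op 1 paint(2,5,Y):
WWWWWWW
WWWWWWW
WWWBBYW
WWWBBWW
WWWBBWW
WWWWWWW
WWWWWWW
WWWWWWW
WWBBWWW
After op 2 fill(3,5,R) [54 cells changed]:
RRRRRRR
RRRRRRR
RRRBBYR
RRRBBRR
RRRBBRR
RRRRRRR
RRRRRRR
RRRRRRR
RRBBRRR
After op 3 paint(0,3,Y):
RRRYRRR
RRRRRRR
RRRBBYR
RRRBBRR
RRRBBRR
RRRRRRR
RRRRRRR
RRRRRRR
RRBBRRR
After op 4 paint(4,1,K):
RRRYRRR
RRRRRRR
RRRBBYR
RRRBBRR
RKRBBRR
RRRRRRR
RRRRRRR
RRRRRRR
RRBBRRR
After op 5 fill(3,2,Y) [52 cells changed]:
YYYYYYY
YYYYYYY
YYYBBYY
YYYBBYY
YKYBBYY
YYYYYYY
YYYYYYY
YYYYYYY
YYBBYYY
After op 6 paint(7,6,W):
YYYYYYY
YYYYYYY
YYYBBYY
YYYBBYY
YKYBBYY
YYYYYYY
YYYYYYY
YYYYYYW
YYBBYYY

Answer: YYYYYYY
YYYYYYY
YYYBBYY
YYYBBYY
YKYBBYY
YYYYYYY
YYYYYYY
YYYYYYW
YYBBYYY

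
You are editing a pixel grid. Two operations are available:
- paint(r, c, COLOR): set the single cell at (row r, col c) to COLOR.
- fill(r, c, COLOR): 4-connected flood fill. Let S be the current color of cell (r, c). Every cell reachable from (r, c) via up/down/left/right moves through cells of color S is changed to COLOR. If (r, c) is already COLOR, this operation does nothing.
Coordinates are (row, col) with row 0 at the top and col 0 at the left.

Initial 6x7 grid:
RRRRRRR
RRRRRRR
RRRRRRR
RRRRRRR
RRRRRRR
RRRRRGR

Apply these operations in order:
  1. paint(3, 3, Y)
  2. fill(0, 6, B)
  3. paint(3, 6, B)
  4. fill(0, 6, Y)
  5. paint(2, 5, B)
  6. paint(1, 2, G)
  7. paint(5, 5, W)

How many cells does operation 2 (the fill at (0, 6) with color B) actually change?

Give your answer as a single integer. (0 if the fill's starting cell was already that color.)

After op 1 paint(3,3,Y):
RRRRRRR
RRRRRRR
RRRRRRR
RRRYRRR
RRRRRRR
RRRRRGR
After op 2 fill(0,6,B) [40 cells changed]:
BBBBBBB
BBBBBBB
BBBBBBB
BBBYBBB
BBBBBBB
BBBBBGB

Answer: 40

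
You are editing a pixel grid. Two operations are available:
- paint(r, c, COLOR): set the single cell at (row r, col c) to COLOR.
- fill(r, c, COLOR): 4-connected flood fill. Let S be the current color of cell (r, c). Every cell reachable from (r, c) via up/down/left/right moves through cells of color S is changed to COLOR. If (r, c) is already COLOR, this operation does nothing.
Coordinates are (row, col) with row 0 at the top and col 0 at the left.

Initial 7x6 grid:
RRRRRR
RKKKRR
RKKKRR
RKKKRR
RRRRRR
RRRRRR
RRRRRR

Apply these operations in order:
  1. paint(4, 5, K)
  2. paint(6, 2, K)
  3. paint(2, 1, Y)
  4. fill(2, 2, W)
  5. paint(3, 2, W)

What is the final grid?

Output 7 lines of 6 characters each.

Answer: RRRRRR
RWWWRR
RYWWRR
RWWWRR
RRRRRK
RRRRRR
RRKRRR

Derivation:
After op 1 paint(4,5,K):
RRRRRR
RKKKRR
RKKKRR
RKKKRR
RRRRRK
RRRRRR
RRRRRR
After op 2 paint(6,2,K):
RRRRRR
RKKKRR
RKKKRR
RKKKRR
RRRRRK
RRRRRR
RRKRRR
After op 3 paint(2,1,Y):
RRRRRR
RKKKRR
RYKKRR
RKKKRR
RRRRRK
RRRRRR
RRKRRR
After op 4 fill(2,2,W) [8 cells changed]:
RRRRRR
RWWWRR
RYWWRR
RWWWRR
RRRRRK
RRRRRR
RRKRRR
After op 5 paint(3,2,W):
RRRRRR
RWWWRR
RYWWRR
RWWWRR
RRRRRK
RRRRRR
RRKRRR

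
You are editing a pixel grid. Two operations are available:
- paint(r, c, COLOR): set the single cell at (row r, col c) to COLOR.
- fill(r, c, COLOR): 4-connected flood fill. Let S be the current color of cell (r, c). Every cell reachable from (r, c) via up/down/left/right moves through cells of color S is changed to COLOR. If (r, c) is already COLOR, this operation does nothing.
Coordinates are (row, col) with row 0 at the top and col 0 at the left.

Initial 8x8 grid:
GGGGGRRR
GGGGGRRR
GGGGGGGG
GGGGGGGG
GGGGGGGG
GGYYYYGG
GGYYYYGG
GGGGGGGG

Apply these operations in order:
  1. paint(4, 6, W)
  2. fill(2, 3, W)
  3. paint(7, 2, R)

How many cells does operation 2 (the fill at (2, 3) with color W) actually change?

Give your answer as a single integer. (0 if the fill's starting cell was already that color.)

After op 1 paint(4,6,W):
GGGGGRRR
GGGGGRRR
GGGGGGGG
GGGGGGGG
GGGGGGWG
GGYYYYGG
GGYYYYGG
GGGGGGGG
After op 2 fill(2,3,W) [49 cells changed]:
WWWWWRRR
WWWWWRRR
WWWWWWWW
WWWWWWWW
WWWWWWWW
WWYYYYWW
WWYYYYWW
WWWWWWWW

Answer: 49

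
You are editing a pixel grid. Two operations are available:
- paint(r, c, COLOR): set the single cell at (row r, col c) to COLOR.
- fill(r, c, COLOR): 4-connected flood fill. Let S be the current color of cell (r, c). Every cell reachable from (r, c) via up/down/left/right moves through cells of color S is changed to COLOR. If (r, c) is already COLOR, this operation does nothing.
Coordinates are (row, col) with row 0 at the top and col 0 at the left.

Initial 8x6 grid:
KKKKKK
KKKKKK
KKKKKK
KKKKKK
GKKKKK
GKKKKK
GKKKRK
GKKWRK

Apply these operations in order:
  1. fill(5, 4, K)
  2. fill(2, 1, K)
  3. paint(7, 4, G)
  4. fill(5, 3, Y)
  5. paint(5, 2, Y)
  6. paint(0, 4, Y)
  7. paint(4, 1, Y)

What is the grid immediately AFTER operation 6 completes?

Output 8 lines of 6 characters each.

After op 1 fill(5,4,K) [0 cells changed]:
KKKKKK
KKKKKK
KKKKKK
KKKKKK
GKKKKK
GKKKKK
GKKKRK
GKKWRK
After op 2 fill(2,1,K) [0 cells changed]:
KKKKKK
KKKKKK
KKKKKK
KKKKKK
GKKKKK
GKKKKK
GKKKRK
GKKWRK
After op 3 paint(7,4,G):
KKKKKK
KKKKKK
KKKKKK
KKKKKK
GKKKKK
GKKKKK
GKKKRK
GKKWGK
After op 4 fill(5,3,Y) [41 cells changed]:
YYYYYY
YYYYYY
YYYYYY
YYYYYY
GYYYYY
GYYYYY
GYYYRY
GYYWGY
After op 5 paint(5,2,Y):
YYYYYY
YYYYYY
YYYYYY
YYYYYY
GYYYYY
GYYYYY
GYYYRY
GYYWGY
After op 6 paint(0,4,Y):
YYYYYY
YYYYYY
YYYYYY
YYYYYY
GYYYYY
GYYYYY
GYYYRY
GYYWGY

Answer: YYYYYY
YYYYYY
YYYYYY
YYYYYY
GYYYYY
GYYYYY
GYYYRY
GYYWGY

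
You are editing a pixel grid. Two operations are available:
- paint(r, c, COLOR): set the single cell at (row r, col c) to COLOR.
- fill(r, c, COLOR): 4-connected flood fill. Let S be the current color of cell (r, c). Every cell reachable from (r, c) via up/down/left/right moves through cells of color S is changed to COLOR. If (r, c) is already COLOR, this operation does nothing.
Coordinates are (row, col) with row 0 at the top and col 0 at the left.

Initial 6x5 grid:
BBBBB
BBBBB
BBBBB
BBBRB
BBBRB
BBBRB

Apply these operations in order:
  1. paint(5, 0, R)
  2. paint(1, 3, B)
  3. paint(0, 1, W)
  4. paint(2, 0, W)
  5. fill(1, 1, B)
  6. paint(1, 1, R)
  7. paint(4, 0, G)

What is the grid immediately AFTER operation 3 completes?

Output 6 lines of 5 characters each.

Answer: BWBBB
BBBBB
BBBBB
BBBRB
BBBRB
RBBRB

Derivation:
After op 1 paint(5,0,R):
BBBBB
BBBBB
BBBBB
BBBRB
BBBRB
RBBRB
After op 2 paint(1,3,B):
BBBBB
BBBBB
BBBBB
BBBRB
BBBRB
RBBRB
After op 3 paint(0,1,W):
BWBBB
BBBBB
BBBBB
BBBRB
BBBRB
RBBRB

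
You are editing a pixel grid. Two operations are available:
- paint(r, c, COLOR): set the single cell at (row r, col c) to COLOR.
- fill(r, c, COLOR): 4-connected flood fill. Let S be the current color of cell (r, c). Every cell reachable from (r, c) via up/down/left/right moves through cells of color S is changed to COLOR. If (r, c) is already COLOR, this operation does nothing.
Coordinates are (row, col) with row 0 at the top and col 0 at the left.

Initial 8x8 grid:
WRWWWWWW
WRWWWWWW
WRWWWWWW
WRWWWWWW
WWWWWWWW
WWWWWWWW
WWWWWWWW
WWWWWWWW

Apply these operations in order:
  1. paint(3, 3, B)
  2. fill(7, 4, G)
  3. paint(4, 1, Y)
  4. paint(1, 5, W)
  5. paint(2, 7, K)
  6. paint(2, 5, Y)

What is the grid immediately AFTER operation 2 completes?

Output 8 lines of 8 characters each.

Answer: GRGGGGGG
GRGGGGGG
GRGGGGGG
GRGBGGGG
GGGGGGGG
GGGGGGGG
GGGGGGGG
GGGGGGGG

Derivation:
After op 1 paint(3,3,B):
WRWWWWWW
WRWWWWWW
WRWWWWWW
WRWBWWWW
WWWWWWWW
WWWWWWWW
WWWWWWWW
WWWWWWWW
After op 2 fill(7,4,G) [59 cells changed]:
GRGGGGGG
GRGGGGGG
GRGGGGGG
GRGBGGGG
GGGGGGGG
GGGGGGGG
GGGGGGGG
GGGGGGGG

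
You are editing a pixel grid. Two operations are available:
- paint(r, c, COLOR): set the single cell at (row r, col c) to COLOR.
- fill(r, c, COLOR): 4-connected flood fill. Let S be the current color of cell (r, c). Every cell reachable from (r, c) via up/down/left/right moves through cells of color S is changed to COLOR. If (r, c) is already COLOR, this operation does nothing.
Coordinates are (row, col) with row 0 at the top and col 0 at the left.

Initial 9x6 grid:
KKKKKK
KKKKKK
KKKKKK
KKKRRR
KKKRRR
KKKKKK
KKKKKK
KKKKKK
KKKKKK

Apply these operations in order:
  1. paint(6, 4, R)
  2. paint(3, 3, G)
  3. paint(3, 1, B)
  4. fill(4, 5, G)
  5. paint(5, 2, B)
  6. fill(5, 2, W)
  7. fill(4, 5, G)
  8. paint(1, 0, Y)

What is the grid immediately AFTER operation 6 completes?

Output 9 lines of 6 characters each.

Answer: KKKKKK
KKKKKK
KKKKKK
KBKGGG
KKKGGG
KKWKKK
KKKKRK
KKKKKK
KKKKKK

Derivation:
After op 1 paint(6,4,R):
KKKKKK
KKKKKK
KKKKKK
KKKRRR
KKKRRR
KKKKKK
KKKKRK
KKKKKK
KKKKKK
After op 2 paint(3,3,G):
KKKKKK
KKKKKK
KKKKKK
KKKGRR
KKKRRR
KKKKKK
KKKKRK
KKKKKK
KKKKKK
After op 3 paint(3,1,B):
KKKKKK
KKKKKK
KKKKKK
KBKGRR
KKKRRR
KKKKKK
KKKKRK
KKKKKK
KKKKKK
After op 4 fill(4,5,G) [5 cells changed]:
KKKKKK
KKKKKK
KKKKKK
KBKGGG
KKKGGG
KKKKKK
KKKKRK
KKKKKK
KKKKKK
After op 5 paint(5,2,B):
KKKKKK
KKKKKK
KKKKKK
KBKGGG
KKKGGG
KKBKKK
KKKKRK
KKKKKK
KKKKKK
After op 6 fill(5,2,W) [1 cells changed]:
KKKKKK
KKKKKK
KKKKKK
KBKGGG
KKKGGG
KKWKKK
KKKKRK
KKKKKK
KKKKKK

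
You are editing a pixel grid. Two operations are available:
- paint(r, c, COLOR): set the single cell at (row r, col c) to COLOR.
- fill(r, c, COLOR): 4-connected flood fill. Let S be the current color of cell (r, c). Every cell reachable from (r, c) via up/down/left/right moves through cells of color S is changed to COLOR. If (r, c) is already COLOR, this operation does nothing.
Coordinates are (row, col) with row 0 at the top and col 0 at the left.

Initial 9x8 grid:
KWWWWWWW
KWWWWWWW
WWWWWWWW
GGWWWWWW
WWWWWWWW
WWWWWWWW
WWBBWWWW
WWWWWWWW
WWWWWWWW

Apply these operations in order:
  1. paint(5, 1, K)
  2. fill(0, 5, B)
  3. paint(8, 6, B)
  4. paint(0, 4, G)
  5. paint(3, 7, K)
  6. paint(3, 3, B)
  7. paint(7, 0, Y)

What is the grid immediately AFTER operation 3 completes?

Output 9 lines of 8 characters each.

After op 1 paint(5,1,K):
KWWWWWWW
KWWWWWWW
WWWWWWWW
GGWWWWWW
WWWWWWWW
WKWWWWWW
WWBBWWWW
WWWWWWWW
WWWWWWWW
After op 2 fill(0,5,B) [65 cells changed]:
KBBBBBBB
KBBBBBBB
BBBBBBBB
GGBBBBBB
BBBBBBBB
BKBBBBBB
BBBBBBBB
BBBBBBBB
BBBBBBBB
After op 3 paint(8,6,B):
KBBBBBBB
KBBBBBBB
BBBBBBBB
GGBBBBBB
BBBBBBBB
BKBBBBBB
BBBBBBBB
BBBBBBBB
BBBBBBBB

Answer: KBBBBBBB
KBBBBBBB
BBBBBBBB
GGBBBBBB
BBBBBBBB
BKBBBBBB
BBBBBBBB
BBBBBBBB
BBBBBBBB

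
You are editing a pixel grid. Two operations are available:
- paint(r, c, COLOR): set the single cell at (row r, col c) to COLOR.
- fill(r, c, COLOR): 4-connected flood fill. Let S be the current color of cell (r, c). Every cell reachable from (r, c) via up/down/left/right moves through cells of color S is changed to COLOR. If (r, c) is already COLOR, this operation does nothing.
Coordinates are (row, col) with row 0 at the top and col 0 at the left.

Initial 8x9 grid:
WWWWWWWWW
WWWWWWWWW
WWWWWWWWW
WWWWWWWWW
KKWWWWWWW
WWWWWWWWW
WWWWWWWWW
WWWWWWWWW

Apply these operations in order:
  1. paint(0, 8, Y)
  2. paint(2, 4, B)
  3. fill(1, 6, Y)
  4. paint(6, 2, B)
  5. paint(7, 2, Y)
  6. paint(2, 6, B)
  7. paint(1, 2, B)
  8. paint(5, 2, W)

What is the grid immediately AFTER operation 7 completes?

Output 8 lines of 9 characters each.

After op 1 paint(0,8,Y):
WWWWWWWWY
WWWWWWWWW
WWWWWWWWW
WWWWWWWWW
KKWWWWWWW
WWWWWWWWW
WWWWWWWWW
WWWWWWWWW
After op 2 paint(2,4,B):
WWWWWWWWY
WWWWWWWWW
WWWWBWWWW
WWWWWWWWW
KKWWWWWWW
WWWWWWWWW
WWWWWWWWW
WWWWWWWWW
After op 3 fill(1,6,Y) [68 cells changed]:
YYYYYYYYY
YYYYYYYYY
YYYYBYYYY
YYYYYYYYY
KKYYYYYYY
YYYYYYYYY
YYYYYYYYY
YYYYYYYYY
After op 4 paint(6,2,B):
YYYYYYYYY
YYYYYYYYY
YYYYBYYYY
YYYYYYYYY
KKYYYYYYY
YYYYYYYYY
YYBYYYYYY
YYYYYYYYY
After op 5 paint(7,2,Y):
YYYYYYYYY
YYYYYYYYY
YYYYBYYYY
YYYYYYYYY
KKYYYYYYY
YYYYYYYYY
YYBYYYYYY
YYYYYYYYY
After op 6 paint(2,6,B):
YYYYYYYYY
YYYYYYYYY
YYYYBYBYY
YYYYYYYYY
KKYYYYYYY
YYYYYYYYY
YYBYYYYYY
YYYYYYYYY
After op 7 paint(1,2,B):
YYYYYYYYY
YYBYYYYYY
YYYYBYBYY
YYYYYYYYY
KKYYYYYYY
YYYYYYYYY
YYBYYYYYY
YYYYYYYYY

Answer: YYYYYYYYY
YYBYYYYYY
YYYYBYBYY
YYYYYYYYY
KKYYYYYYY
YYYYYYYYY
YYBYYYYYY
YYYYYYYYY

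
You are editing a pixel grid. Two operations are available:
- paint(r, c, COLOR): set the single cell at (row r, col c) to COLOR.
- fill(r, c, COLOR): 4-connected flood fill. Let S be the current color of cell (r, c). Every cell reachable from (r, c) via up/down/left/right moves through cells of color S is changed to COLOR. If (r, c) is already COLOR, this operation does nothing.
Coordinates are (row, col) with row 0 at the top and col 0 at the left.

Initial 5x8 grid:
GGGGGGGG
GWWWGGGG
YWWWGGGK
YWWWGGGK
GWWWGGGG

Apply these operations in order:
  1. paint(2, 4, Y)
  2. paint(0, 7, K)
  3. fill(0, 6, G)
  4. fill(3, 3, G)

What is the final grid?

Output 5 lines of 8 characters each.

Answer: GGGGGGGK
GGGGGGGG
YGGGYGGK
YGGGGGGK
GGGGGGGG

Derivation:
After op 1 paint(2,4,Y):
GGGGGGGG
GWWWGGGG
YWWWYGGK
YWWWGGGK
GWWWGGGG
After op 2 paint(0,7,K):
GGGGGGGK
GWWWGGGG
YWWWYGGK
YWWWGGGK
GWWWGGGG
After op 3 fill(0,6,G) [0 cells changed]:
GGGGGGGK
GWWWGGGG
YWWWYGGK
YWWWGGGK
GWWWGGGG
After op 4 fill(3,3,G) [12 cells changed]:
GGGGGGGK
GGGGGGGG
YGGGYGGK
YGGGGGGK
GGGGGGGG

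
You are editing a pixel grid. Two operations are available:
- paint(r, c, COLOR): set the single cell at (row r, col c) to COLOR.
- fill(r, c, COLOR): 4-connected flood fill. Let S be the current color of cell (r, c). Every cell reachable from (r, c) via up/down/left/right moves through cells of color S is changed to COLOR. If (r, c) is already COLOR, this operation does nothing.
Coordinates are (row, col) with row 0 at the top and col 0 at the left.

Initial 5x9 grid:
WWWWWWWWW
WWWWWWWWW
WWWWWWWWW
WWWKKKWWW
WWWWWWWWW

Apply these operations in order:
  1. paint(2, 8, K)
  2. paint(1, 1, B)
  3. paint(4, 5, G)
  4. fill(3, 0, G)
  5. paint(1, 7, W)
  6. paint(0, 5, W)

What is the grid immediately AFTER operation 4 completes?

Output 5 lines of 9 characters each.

After op 1 paint(2,8,K):
WWWWWWWWW
WWWWWWWWW
WWWWWWWWK
WWWKKKWWW
WWWWWWWWW
After op 2 paint(1,1,B):
WWWWWWWWW
WBWWWWWWW
WWWWWWWWK
WWWKKKWWW
WWWWWWWWW
After op 3 paint(4,5,G):
WWWWWWWWW
WBWWWWWWW
WWWWWWWWK
WWWKKKWWW
WWWWWGWWW
After op 4 fill(3,0,G) [39 cells changed]:
GGGGGGGGG
GBGGGGGGG
GGGGGGGGK
GGGKKKGGG
GGGGGGGGG

Answer: GGGGGGGGG
GBGGGGGGG
GGGGGGGGK
GGGKKKGGG
GGGGGGGGG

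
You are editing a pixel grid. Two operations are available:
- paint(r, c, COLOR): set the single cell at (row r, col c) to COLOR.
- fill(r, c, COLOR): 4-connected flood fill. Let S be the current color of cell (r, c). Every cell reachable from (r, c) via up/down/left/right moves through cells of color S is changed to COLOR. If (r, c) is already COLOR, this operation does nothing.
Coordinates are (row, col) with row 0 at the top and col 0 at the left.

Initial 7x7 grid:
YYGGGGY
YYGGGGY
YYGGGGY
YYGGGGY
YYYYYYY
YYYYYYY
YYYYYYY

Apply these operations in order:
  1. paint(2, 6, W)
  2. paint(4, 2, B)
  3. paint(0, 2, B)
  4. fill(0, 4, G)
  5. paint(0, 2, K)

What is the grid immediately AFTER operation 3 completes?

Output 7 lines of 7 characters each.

After op 1 paint(2,6,W):
YYGGGGY
YYGGGGY
YYGGGGW
YYGGGGY
YYYYYYY
YYYYYYY
YYYYYYY
After op 2 paint(4,2,B):
YYGGGGY
YYGGGGY
YYGGGGW
YYGGGGY
YYBYYYY
YYYYYYY
YYYYYYY
After op 3 paint(0,2,B):
YYBGGGY
YYGGGGY
YYGGGGW
YYGGGGY
YYBYYYY
YYYYYYY
YYYYYYY

Answer: YYBGGGY
YYGGGGY
YYGGGGW
YYGGGGY
YYBYYYY
YYYYYYY
YYYYYYY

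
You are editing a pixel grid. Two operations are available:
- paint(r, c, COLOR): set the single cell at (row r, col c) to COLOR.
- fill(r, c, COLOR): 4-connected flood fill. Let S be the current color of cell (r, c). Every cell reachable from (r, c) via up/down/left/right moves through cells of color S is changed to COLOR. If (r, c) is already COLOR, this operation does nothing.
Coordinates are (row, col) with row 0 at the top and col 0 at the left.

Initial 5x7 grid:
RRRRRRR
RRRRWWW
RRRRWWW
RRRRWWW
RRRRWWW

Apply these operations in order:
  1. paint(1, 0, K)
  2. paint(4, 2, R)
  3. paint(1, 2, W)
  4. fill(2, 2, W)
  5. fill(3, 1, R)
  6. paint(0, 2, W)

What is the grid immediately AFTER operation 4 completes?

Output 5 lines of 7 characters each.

Answer: WWWWWWW
KWWWWWW
WWWWWWW
WWWWWWW
WWWWWWW

Derivation:
After op 1 paint(1,0,K):
RRRRRRR
KRRRWWW
RRRRWWW
RRRRWWW
RRRRWWW
After op 2 paint(4,2,R):
RRRRRRR
KRRRWWW
RRRRWWW
RRRRWWW
RRRRWWW
After op 3 paint(1,2,W):
RRRRRRR
KRWRWWW
RRRRWWW
RRRRWWW
RRRRWWW
After op 4 fill(2,2,W) [21 cells changed]:
WWWWWWW
KWWWWWW
WWWWWWW
WWWWWWW
WWWWWWW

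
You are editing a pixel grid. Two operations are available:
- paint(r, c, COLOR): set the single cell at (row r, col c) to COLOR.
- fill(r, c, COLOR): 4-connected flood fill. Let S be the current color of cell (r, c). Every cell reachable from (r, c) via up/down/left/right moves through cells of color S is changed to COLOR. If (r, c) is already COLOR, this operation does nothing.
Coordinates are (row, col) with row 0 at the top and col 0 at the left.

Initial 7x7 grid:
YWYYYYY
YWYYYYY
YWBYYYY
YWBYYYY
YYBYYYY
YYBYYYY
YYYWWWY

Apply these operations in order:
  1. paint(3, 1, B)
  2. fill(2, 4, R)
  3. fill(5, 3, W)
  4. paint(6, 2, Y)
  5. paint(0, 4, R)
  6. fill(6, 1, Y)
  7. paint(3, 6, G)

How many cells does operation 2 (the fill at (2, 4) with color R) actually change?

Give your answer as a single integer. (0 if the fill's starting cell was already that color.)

Answer: 27

Derivation:
After op 1 paint(3,1,B):
YWYYYYY
YWYYYYY
YWBYYYY
YBBYYYY
YYBYYYY
YYBYYYY
YYYWWWY
After op 2 fill(2,4,R) [27 cells changed]:
YWRRRRR
YWRRRRR
YWBRRRR
YBBRRRR
YYBRRRR
YYBRRRR
YYYWWWR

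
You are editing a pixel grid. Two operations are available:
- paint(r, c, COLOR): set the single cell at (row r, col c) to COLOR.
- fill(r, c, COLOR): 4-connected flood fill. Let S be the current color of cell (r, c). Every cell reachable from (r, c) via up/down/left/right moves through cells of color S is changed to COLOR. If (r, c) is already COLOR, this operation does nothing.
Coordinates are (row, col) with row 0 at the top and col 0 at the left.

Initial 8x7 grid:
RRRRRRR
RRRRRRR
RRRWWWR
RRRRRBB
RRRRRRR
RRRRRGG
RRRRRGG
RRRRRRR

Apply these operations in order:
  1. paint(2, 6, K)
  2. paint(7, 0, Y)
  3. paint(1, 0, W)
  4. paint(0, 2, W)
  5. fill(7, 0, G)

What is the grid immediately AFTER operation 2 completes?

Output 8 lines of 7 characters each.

Answer: RRRRRRR
RRRRRRR
RRRWWWK
RRRRRBB
RRRRRRR
RRRRRGG
RRRRRGG
YRRRRRR

Derivation:
After op 1 paint(2,6,K):
RRRRRRR
RRRRRRR
RRRWWWK
RRRRRBB
RRRRRRR
RRRRRGG
RRRRRGG
RRRRRRR
After op 2 paint(7,0,Y):
RRRRRRR
RRRRRRR
RRRWWWK
RRRRRBB
RRRRRRR
RRRRRGG
RRRRRGG
YRRRRRR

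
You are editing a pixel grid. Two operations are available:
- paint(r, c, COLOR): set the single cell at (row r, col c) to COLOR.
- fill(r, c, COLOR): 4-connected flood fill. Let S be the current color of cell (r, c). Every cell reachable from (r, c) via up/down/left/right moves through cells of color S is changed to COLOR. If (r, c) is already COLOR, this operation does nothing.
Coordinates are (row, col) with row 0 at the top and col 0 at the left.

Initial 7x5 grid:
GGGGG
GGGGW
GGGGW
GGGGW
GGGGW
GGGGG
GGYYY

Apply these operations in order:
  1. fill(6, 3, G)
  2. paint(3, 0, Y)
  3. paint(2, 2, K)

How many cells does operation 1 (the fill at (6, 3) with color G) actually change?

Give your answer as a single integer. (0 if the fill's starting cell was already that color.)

After op 1 fill(6,3,G) [3 cells changed]:
GGGGG
GGGGW
GGGGW
GGGGW
GGGGW
GGGGG
GGGGG

Answer: 3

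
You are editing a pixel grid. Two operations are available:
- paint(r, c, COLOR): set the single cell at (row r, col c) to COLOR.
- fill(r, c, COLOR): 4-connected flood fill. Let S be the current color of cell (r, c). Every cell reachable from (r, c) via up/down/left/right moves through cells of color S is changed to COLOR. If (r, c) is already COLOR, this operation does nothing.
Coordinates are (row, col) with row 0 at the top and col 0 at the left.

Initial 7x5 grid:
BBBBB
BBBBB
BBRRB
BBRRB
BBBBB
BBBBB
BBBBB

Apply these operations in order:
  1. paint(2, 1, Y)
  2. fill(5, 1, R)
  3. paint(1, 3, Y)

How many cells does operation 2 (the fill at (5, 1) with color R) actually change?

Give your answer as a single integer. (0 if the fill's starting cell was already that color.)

Answer: 30

Derivation:
After op 1 paint(2,1,Y):
BBBBB
BBBBB
BYRRB
BBRRB
BBBBB
BBBBB
BBBBB
After op 2 fill(5,1,R) [30 cells changed]:
RRRRR
RRRRR
RYRRR
RRRRR
RRRRR
RRRRR
RRRRR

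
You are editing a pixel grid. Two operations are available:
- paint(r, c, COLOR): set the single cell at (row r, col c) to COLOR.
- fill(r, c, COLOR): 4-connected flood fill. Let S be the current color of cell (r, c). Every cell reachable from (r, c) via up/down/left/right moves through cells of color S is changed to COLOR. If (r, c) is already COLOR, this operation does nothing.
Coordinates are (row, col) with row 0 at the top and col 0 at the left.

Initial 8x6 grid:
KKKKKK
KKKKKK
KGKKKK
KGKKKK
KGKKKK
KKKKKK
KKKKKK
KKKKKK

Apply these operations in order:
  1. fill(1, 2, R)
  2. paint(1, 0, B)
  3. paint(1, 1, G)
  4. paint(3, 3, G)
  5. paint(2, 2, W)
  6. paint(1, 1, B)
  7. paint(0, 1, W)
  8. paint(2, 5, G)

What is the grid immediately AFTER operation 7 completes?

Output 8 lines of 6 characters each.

Answer: RWRRRR
BBRRRR
RGWRRR
RGRGRR
RGRRRR
RRRRRR
RRRRRR
RRRRRR

Derivation:
After op 1 fill(1,2,R) [45 cells changed]:
RRRRRR
RRRRRR
RGRRRR
RGRRRR
RGRRRR
RRRRRR
RRRRRR
RRRRRR
After op 2 paint(1,0,B):
RRRRRR
BRRRRR
RGRRRR
RGRRRR
RGRRRR
RRRRRR
RRRRRR
RRRRRR
After op 3 paint(1,1,G):
RRRRRR
BGRRRR
RGRRRR
RGRRRR
RGRRRR
RRRRRR
RRRRRR
RRRRRR
After op 4 paint(3,3,G):
RRRRRR
BGRRRR
RGRRRR
RGRGRR
RGRRRR
RRRRRR
RRRRRR
RRRRRR
After op 5 paint(2,2,W):
RRRRRR
BGRRRR
RGWRRR
RGRGRR
RGRRRR
RRRRRR
RRRRRR
RRRRRR
After op 6 paint(1,1,B):
RRRRRR
BBRRRR
RGWRRR
RGRGRR
RGRRRR
RRRRRR
RRRRRR
RRRRRR
After op 7 paint(0,1,W):
RWRRRR
BBRRRR
RGWRRR
RGRGRR
RGRRRR
RRRRRR
RRRRRR
RRRRRR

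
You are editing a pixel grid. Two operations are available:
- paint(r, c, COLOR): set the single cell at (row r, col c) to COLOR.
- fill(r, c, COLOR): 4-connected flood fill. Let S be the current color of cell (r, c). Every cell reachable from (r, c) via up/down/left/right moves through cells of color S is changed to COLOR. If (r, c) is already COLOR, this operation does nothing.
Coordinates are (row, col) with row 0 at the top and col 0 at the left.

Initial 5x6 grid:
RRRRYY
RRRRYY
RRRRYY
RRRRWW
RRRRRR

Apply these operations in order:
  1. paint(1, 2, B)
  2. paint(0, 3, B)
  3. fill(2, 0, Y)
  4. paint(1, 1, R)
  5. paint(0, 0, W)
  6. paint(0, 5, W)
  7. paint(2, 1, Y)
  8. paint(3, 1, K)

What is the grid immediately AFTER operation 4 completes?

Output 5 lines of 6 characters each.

After op 1 paint(1,2,B):
RRRRYY
RRBRYY
RRRRYY
RRRRWW
RRRRRR
After op 2 paint(0,3,B):
RRRBYY
RRBRYY
RRRRYY
RRRRWW
RRRRRR
After op 3 fill(2,0,Y) [20 cells changed]:
YYYBYY
YYBYYY
YYYYYY
YYYYWW
YYYYYY
After op 4 paint(1,1,R):
YYYBYY
YRBYYY
YYYYYY
YYYYWW
YYYYYY

Answer: YYYBYY
YRBYYY
YYYYYY
YYYYWW
YYYYYY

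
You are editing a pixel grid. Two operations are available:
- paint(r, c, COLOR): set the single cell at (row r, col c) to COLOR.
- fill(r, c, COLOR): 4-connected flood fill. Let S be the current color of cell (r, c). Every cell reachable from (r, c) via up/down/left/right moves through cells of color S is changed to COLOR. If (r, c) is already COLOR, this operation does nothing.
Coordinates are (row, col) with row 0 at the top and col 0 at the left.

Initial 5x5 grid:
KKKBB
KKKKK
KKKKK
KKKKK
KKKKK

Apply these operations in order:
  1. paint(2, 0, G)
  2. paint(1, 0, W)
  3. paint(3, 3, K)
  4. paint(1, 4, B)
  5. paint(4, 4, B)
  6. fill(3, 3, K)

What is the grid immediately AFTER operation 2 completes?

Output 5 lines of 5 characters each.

Answer: KKKBB
WKKKK
GKKKK
KKKKK
KKKKK

Derivation:
After op 1 paint(2,0,G):
KKKBB
KKKKK
GKKKK
KKKKK
KKKKK
After op 2 paint(1,0,W):
KKKBB
WKKKK
GKKKK
KKKKK
KKKKK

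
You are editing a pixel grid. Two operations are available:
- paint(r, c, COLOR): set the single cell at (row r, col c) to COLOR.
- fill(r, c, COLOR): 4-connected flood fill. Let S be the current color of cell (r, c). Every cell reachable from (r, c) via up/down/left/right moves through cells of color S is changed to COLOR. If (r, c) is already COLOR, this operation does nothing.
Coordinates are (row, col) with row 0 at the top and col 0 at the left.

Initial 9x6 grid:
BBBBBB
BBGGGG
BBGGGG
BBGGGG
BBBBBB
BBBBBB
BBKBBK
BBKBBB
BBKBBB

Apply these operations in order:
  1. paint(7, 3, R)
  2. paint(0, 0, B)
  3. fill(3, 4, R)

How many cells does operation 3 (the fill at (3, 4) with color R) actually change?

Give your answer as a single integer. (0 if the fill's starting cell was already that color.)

After op 1 paint(7,3,R):
BBBBBB
BBGGGG
BBGGGG
BBGGGG
BBBBBB
BBBBBB
BBKBBK
BBKRBB
BBKBBB
After op 2 paint(0,0,B):
BBBBBB
BBGGGG
BBGGGG
BBGGGG
BBBBBB
BBBBBB
BBKBBK
BBKRBB
BBKBBB
After op 3 fill(3,4,R) [12 cells changed]:
BBBBBB
BBRRRR
BBRRRR
BBRRRR
BBBBBB
BBBBBB
BBKBBK
BBKRBB
BBKBBB

Answer: 12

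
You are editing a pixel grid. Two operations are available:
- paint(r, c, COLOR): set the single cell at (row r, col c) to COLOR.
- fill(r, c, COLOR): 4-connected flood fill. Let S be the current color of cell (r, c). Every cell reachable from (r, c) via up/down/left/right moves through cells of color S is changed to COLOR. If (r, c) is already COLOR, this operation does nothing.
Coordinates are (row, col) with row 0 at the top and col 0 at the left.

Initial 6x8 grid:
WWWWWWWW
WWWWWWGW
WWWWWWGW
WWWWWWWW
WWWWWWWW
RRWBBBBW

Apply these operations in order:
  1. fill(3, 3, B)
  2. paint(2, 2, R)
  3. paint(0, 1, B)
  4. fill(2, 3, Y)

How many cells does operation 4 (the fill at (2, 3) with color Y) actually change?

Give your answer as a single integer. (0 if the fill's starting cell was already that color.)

After op 1 fill(3,3,B) [40 cells changed]:
BBBBBBBB
BBBBBBGB
BBBBBBGB
BBBBBBBB
BBBBBBBB
RRBBBBBB
After op 2 paint(2,2,R):
BBBBBBBB
BBBBBBGB
BBRBBBGB
BBBBBBBB
BBBBBBBB
RRBBBBBB
After op 3 paint(0,1,B):
BBBBBBBB
BBBBBBGB
BBRBBBGB
BBBBBBBB
BBBBBBBB
RRBBBBBB
After op 4 fill(2,3,Y) [43 cells changed]:
YYYYYYYY
YYYYYYGY
YYRYYYGY
YYYYYYYY
YYYYYYYY
RRYYYYYY

Answer: 43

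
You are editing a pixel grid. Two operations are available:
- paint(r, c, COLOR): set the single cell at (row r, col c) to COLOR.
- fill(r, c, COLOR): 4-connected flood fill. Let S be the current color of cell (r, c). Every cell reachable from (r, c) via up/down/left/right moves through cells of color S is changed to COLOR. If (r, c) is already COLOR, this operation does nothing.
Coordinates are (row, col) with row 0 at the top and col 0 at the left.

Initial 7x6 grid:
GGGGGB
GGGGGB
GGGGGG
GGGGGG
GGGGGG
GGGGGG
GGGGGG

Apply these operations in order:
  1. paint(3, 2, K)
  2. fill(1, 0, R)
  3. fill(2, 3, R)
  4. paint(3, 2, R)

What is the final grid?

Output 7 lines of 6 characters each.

Answer: RRRRRB
RRRRRB
RRRRRR
RRRRRR
RRRRRR
RRRRRR
RRRRRR

Derivation:
After op 1 paint(3,2,K):
GGGGGB
GGGGGB
GGGGGG
GGKGGG
GGGGGG
GGGGGG
GGGGGG
After op 2 fill(1,0,R) [39 cells changed]:
RRRRRB
RRRRRB
RRRRRR
RRKRRR
RRRRRR
RRRRRR
RRRRRR
After op 3 fill(2,3,R) [0 cells changed]:
RRRRRB
RRRRRB
RRRRRR
RRKRRR
RRRRRR
RRRRRR
RRRRRR
After op 4 paint(3,2,R):
RRRRRB
RRRRRB
RRRRRR
RRRRRR
RRRRRR
RRRRRR
RRRRRR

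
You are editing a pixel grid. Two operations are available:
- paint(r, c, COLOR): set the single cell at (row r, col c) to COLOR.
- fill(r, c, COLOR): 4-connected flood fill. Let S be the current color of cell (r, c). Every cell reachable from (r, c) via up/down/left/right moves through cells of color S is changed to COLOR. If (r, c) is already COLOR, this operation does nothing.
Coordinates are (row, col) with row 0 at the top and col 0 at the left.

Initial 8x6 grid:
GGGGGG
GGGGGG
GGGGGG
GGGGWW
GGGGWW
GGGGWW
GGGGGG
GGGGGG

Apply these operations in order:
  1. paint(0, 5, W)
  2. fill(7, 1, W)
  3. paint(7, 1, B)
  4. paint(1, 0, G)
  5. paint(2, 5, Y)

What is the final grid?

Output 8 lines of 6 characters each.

After op 1 paint(0,5,W):
GGGGGW
GGGGGG
GGGGGG
GGGGWW
GGGGWW
GGGGWW
GGGGGG
GGGGGG
After op 2 fill(7,1,W) [41 cells changed]:
WWWWWW
WWWWWW
WWWWWW
WWWWWW
WWWWWW
WWWWWW
WWWWWW
WWWWWW
After op 3 paint(7,1,B):
WWWWWW
WWWWWW
WWWWWW
WWWWWW
WWWWWW
WWWWWW
WWWWWW
WBWWWW
After op 4 paint(1,0,G):
WWWWWW
GWWWWW
WWWWWW
WWWWWW
WWWWWW
WWWWWW
WWWWWW
WBWWWW
After op 5 paint(2,5,Y):
WWWWWW
GWWWWW
WWWWWY
WWWWWW
WWWWWW
WWWWWW
WWWWWW
WBWWWW

Answer: WWWWWW
GWWWWW
WWWWWY
WWWWWW
WWWWWW
WWWWWW
WWWWWW
WBWWWW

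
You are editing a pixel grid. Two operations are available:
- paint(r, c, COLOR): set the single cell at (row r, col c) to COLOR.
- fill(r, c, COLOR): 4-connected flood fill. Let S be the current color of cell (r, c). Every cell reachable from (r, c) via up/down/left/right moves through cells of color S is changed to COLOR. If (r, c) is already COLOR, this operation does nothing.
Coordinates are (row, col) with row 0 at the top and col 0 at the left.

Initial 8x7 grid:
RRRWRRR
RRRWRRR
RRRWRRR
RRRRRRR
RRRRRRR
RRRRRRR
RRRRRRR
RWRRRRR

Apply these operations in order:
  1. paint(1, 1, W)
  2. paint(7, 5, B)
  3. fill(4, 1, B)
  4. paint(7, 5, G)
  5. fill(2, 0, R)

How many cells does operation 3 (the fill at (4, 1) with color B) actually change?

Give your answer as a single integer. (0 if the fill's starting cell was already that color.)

Answer: 50

Derivation:
After op 1 paint(1,1,W):
RRRWRRR
RWRWRRR
RRRWRRR
RRRRRRR
RRRRRRR
RRRRRRR
RRRRRRR
RWRRRRR
After op 2 paint(7,5,B):
RRRWRRR
RWRWRRR
RRRWRRR
RRRRRRR
RRRRRRR
RRRRRRR
RRRRRRR
RWRRRBR
After op 3 fill(4,1,B) [50 cells changed]:
BBBWBBB
BWBWBBB
BBBWBBB
BBBBBBB
BBBBBBB
BBBBBBB
BBBBBBB
BWBBBBB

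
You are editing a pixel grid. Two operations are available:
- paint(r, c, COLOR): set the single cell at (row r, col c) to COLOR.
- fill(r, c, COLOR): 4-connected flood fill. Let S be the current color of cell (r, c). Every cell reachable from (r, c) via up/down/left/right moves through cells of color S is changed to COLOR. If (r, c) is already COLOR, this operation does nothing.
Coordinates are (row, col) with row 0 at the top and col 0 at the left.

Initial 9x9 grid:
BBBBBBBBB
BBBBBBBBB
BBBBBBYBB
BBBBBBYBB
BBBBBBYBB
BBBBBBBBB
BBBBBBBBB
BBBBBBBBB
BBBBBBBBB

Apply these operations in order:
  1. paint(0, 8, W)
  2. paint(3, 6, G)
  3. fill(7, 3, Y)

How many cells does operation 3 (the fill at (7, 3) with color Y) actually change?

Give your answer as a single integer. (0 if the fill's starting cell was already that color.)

Answer: 77

Derivation:
After op 1 paint(0,8,W):
BBBBBBBBW
BBBBBBBBB
BBBBBBYBB
BBBBBBYBB
BBBBBBYBB
BBBBBBBBB
BBBBBBBBB
BBBBBBBBB
BBBBBBBBB
After op 2 paint(3,6,G):
BBBBBBBBW
BBBBBBBBB
BBBBBBYBB
BBBBBBGBB
BBBBBBYBB
BBBBBBBBB
BBBBBBBBB
BBBBBBBBB
BBBBBBBBB
After op 3 fill(7,3,Y) [77 cells changed]:
YYYYYYYYW
YYYYYYYYY
YYYYYYYYY
YYYYYYGYY
YYYYYYYYY
YYYYYYYYY
YYYYYYYYY
YYYYYYYYY
YYYYYYYYY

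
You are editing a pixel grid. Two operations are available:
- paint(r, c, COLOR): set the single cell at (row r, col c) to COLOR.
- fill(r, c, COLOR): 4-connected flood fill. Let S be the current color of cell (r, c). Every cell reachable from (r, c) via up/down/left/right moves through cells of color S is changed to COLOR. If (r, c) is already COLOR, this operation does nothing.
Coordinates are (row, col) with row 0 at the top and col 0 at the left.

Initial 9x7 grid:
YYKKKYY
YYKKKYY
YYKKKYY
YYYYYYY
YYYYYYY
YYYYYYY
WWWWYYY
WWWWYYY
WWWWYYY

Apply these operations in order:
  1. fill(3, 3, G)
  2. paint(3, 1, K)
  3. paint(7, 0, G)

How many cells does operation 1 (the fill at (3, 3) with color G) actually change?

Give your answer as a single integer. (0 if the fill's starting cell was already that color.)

After op 1 fill(3,3,G) [42 cells changed]:
GGKKKGG
GGKKKGG
GGKKKGG
GGGGGGG
GGGGGGG
GGGGGGG
WWWWGGG
WWWWGGG
WWWWGGG

Answer: 42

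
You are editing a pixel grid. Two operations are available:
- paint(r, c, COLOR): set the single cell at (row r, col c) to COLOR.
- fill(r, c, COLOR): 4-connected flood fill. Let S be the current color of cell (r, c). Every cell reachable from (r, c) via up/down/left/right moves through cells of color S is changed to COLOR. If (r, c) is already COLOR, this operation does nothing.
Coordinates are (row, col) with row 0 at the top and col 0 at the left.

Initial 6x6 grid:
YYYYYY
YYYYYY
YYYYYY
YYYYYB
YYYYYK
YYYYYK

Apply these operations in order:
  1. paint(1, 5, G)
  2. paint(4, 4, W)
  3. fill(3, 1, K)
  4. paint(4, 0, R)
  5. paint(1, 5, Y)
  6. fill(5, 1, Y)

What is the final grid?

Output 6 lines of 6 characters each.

After op 1 paint(1,5,G):
YYYYYY
YYYYYG
YYYYYY
YYYYYB
YYYYYK
YYYYYK
After op 2 paint(4,4,W):
YYYYYY
YYYYYG
YYYYYY
YYYYYB
YYYYWK
YYYYYK
After op 3 fill(3,1,K) [31 cells changed]:
KKKKKK
KKKKKG
KKKKKK
KKKKKB
KKKKWK
KKKKKK
After op 4 paint(4,0,R):
KKKKKK
KKKKKG
KKKKKK
KKKKKB
RKKKWK
KKKKKK
After op 5 paint(1,5,Y):
KKKKKK
KKKKKY
KKKKKK
KKKKKB
RKKKWK
KKKKKK
After op 6 fill(5,1,Y) [32 cells changed]:
YYYYYY
YYYYYY
YYYYYY
YYYYYB
RYYYWY
YYYYYY

Answer: YYYYYY
YYYYYY
YYYYYY
YYYYYB
RYYYWY
YYYYYY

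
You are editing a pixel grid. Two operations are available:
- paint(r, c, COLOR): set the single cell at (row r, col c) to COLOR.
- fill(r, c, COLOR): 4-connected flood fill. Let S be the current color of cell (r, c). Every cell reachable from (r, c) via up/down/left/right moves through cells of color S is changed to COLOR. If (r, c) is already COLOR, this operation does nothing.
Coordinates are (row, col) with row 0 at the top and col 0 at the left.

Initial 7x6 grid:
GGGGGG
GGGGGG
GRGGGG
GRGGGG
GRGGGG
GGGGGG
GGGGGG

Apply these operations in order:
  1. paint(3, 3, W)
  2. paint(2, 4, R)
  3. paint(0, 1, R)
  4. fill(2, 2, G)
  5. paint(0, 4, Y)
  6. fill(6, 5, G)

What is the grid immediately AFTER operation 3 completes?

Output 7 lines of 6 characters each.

Answer: GRGGGG
GGGGGG
GRGGRG
GRGWGG
GRGGGG
GGGGGG
GGGGGG

Derivation:
After op 1 paint(3,3,W):
GGGGGG
GGGGGG
GRGGGG
GRGWGG
GRGGGG
GGGGGG
GGGGGG
After op 2 paint(2,4,R):
GGGGGG
GGGGGG
GRGGRG
GRGWGG
GRGGGG
GGGGGG
GGGGGG
After op 3 paint(0,1,R):
GRGGGG
GGGGGG
GRGGRG
GRGWGG
GRGGGG
GGGGGG
GGGGGG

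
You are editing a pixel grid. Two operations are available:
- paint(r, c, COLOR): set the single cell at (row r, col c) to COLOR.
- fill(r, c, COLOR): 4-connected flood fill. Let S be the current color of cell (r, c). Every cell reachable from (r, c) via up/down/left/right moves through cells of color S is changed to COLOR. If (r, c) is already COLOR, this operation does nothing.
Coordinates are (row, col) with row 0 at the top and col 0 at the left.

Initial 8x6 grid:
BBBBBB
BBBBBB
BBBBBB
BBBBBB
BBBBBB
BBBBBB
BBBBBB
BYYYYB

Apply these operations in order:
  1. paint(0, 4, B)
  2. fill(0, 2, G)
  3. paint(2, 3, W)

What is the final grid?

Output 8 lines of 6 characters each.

After op 1 paint(0,4,B):
BBBBBB
BBBBBB
BBBBBB
BBBBBB
BBBBBB
BBBBBB
BBBBBB
BYYYYB
After op 2 fill(0,2,G) [44 cells changed]:
GGGGGG
GGGGGG
GGGGGG
GGGGGG
GGGGGG
GGGGGG
GGGGGG
GYYYYG
After op 3 paint(2,3,W):
GGGGGG
GGGGGG
GGGWGG
GGGGGG
GGGGGG
GGGGGG
GGGGGG
GYYYYG

Answer: GGGGGG
GGGGGG
GGGWGG
GGGGGG
GGGGGG
GGGGGG
GGGGGG
GYYYYG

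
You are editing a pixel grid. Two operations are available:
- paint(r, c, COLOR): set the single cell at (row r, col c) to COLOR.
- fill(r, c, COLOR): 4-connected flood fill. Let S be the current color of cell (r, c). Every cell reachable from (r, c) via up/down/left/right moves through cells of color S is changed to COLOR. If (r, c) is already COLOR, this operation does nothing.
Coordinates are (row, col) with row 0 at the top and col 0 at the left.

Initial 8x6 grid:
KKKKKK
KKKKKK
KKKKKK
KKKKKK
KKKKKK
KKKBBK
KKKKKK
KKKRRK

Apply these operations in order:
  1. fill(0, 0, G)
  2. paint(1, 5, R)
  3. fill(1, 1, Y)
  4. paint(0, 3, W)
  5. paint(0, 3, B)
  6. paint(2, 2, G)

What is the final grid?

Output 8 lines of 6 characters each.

After op 1 fill(0,0,G) [44 cells changed]:
GGGGGG
GGGGGG
GGGGGG
GGGGGG
GGGGGG
GGGBBG
GGGGGG
GGGRRG
After op 2 paint(1,5,R):
GGGGGG
GGGGGR
GGGGGG
GGGGGG
GGGGGG
GGGBBG
GGGGGG
GGGRRG
After op 3 fill(1,1,Y) [43 cells changed]:
YYYYYY
YYYYYR
YYYYYY
YYYYYY
YYYYYY
YYYBBY
YYYYYY
YYYRRY
After op 4 paint(0,3,W):
YYYWYY
YYYYYR
YYYYYY
YYYYYY
YYYYYY
YYYBBY
YYYYYY
YYYRRY
After op 5 paint(0,3,B):
YYYBYY
YYYYYR
YYYYYY
YYYYYY
YYYYYY
YYYBBY
YYYYYY
YYYRRY
After op 6 paint(2,2,G):
YYYBYY
YYYYYR
YYGYYY
YYYYYY
YYYYYY
YYYBBY
YYYYYY
YYYRRY

Answer: YYYBYY
YYYYYR
YYGYYY
YYYYYY
YYYYYY
YYYBBY
YYYYYY
YYYRRY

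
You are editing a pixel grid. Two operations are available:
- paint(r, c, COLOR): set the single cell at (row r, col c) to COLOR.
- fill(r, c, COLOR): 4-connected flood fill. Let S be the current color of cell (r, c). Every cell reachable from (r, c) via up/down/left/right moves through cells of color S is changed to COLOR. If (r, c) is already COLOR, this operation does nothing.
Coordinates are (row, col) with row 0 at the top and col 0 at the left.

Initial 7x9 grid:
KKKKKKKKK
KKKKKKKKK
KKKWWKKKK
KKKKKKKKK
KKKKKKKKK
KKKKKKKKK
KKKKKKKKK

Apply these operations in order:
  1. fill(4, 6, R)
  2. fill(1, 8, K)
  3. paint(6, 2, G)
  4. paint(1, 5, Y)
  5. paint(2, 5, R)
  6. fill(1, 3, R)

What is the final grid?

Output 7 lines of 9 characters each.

Answer: RRRRRRRRR
RRRRRYRRR
RRRWWRRRR
RRRRRRRRR
RRRRRRRRR
RRRRRRRRR
RRGRRRRRR

Derivation:
After op 1 fill(4,6,R) [61 cells changed]:
RRRRRRRRR
RRRRRRRRR
RRRWWRRRR
RRRRRRRRR
RRRRRRRRR
RRRRRRRRR
RRRRRRRRR
After op 2 fill(1,8,K) [61 cells changed]:
KKKKKKKKK
KKKKKKKKK
KKKWWKKKK
KKKKKKKKK
KKKKKKKKK
KKKKKKKKK
KKKKKKKKK
After op 3 paint(6,2,G):
KKKKKKKKK
KKKKKKKKK
KKKWWKKKK
KKKKKKKKK
KKKKKKKKK
KKKKKKKKK
KKGKKKKKK
After op 4 paint(1,5,Y):
KKKKKKKKK
KKKKKYKKK
KKKWWKKKK
KKKKKKKKK
KKKKKKKKK
KKKKKKKKK
KKGKKKKKK
After op 5 paint(2,5,R):
KKKKKKKKK
KKKKKYKKK
KKKWWRKKK
KKKKKKKKK
KKKKKKKKK
KKKKKKKKK
KKGKKKKKK
After op 6 fill(1,3,R) [58 cells changed]:
RRRRRRRRR
RRRRRYRRR
RRRWWRRRR
RRRRRRRRR
RRRRRRRRR
RRRRRRRRR
RRGRRRRRR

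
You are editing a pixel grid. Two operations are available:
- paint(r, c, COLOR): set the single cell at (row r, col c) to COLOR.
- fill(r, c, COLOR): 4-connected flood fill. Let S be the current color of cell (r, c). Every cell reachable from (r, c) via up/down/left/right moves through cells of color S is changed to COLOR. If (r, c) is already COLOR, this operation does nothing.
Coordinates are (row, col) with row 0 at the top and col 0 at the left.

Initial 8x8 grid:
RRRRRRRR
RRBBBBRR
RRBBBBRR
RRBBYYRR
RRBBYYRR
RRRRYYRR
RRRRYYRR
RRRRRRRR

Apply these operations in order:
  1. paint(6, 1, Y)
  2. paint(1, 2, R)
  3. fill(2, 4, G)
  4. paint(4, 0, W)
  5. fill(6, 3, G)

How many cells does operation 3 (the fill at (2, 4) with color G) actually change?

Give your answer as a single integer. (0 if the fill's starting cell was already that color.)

After op 1 paint(6,1,Y):
RRRRRRRR
RRBBBBRR
RRBBBBRR
RRBBYYRR
RRBBYYRR
RRRRYYRR
RYRRYYRR
RRRRRRRR
After op 2 paint(1,2,R):
RRRRRRRR
RRRBBBRR
RRBBBBRR
RRBBYYRR
RRBBYYRR
RRRRYYRR
RYRRYYRR
RRRRRRRR
After op 3 fill(2,4,G) [11 cells changed]:
RRRRRRRR
RRRGGGRR
RRGGGGRR
RRGGYYRR
RRGGYYRR
RRRRYYRR
RYRRYYRR
RRRRRRRR

Answer: 11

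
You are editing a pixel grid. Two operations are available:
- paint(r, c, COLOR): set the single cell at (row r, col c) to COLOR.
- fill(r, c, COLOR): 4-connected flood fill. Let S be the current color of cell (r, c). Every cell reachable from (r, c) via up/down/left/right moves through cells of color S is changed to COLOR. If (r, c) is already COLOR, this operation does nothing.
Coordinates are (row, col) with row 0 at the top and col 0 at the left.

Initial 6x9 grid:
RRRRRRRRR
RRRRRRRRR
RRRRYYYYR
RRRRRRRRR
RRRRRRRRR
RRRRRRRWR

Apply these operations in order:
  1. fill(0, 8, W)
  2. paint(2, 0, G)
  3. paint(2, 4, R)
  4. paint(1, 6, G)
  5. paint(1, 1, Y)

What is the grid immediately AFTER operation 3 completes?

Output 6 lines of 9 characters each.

After op 1 fill(0,8,W) [49 cells changed]:
WWWWWWWWW
WWWWWWWWW
WWWWYYYYW
WWWWWWWWW
WWWWWWWWW
WWWWWWWWW
After op 2 paint(2,0,G):
WWWWWWWWW
WWWWWWWWW
GWWWYYYYW
WWWWWWWWW
WWWWWWWWW
WWWWWWWWW
After op 3 paint(2,4,R):
WWWWWWWWW
WWWWWWWWW
GWWWRYYYW
WWWWWWWWW
WWWWWWWWW
WWWWWWWWW

Answer: WWWWWWWWW
WWWWWWWWW
GWWWRYYYW
WWWWWWWWW
WWWWWWWWW
WWWWWWWWW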